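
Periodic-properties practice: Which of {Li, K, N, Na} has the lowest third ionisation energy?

Consider each +2 ion: Li²⁺ is already 1 electron into the core; K²⁺ is already 1 electron into the core; N²⁺ still has 3 valence electrons; Na²⁺ is already 1 electron into the core.
Usually core removal costs more than valence removal, but here the competition is close: a tightly held n=2 valence electron can cost more to remove than an n=3 core electron, so the actual values have to decide it.
The numbers (kJ/mol): Li 11815, K 4420, N 4578, Na 6910.
So the third ionization energies run K < N < Na < Li.

K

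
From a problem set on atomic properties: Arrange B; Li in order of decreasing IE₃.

Li > B

Consider each +2 ion: B²⁺ still has 1 valence electron; Li²⁺ is already 1 electron into the core.
Core electrons are held far more tightly than valence electrons, so Li tops the IE_3 order.
The numbers (kJ/mol): B 3660, Li 11815.
Hence IE_3: B < Li.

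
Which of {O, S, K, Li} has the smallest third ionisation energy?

IE_3 is the cost of taking one more electron from the +2 cation: O²⁺ still has 4 valence electrons; S²⁺ still has 4 valence electrons; K²⁺ is already 1 electron into the core; Li²⁺ is already 1 electron into the core.
Usually core removal costs more than valence removal, but here the competition is close: a tightly held n=2 valence electron can cost more to remove than an n=3 core electron, so the actual values have to decide it.
Valence configurations: O²⁺ [He]2s²2p², S²⁺ [Ne]3s²3p².
Tabulated IE_3 (kJ/mol): O 5300, S 3357, K 4420, Li 11815.
So the third ionization energies run S < K < O < Li.

S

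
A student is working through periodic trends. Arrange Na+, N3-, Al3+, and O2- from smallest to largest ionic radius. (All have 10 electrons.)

Al3+ < Na+ < O2- < N3-

All of these have 10 electrons, so size is governed by nuclear charge alone: the more protons, the stronger the pull on the same electron cloud, and the smaller the ion.
Nuclear charges: Al3+ (Z=13), Na+ (Z=11), O2- (Z=8), N3- (Z=7).
Smallest to largest: Al3+ < Na+ < O2- < N3-.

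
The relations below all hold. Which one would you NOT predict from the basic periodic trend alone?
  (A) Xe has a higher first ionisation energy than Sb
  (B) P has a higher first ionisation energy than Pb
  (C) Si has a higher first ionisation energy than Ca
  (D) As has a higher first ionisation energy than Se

The general trend: first ionisation energy increases across a period and decreases down a group.
(A) Xe (period 5, group 18) vs Sb (period 5, group 15): the stated order agrees with the simple trend.
(B) P (period 3, group 15) vs Pb (period 6, group 14): the stated order agrees with the simple trend.
(C) Si (period 3, group 14) vs Ca (period 4, group 2): the stated order agrees with the simple trend.
(D) As (period 4, group 15) vs Se (period 4, group 16): the stated order contradicts the simple trend.
The exception is (D): Se (4p⁴) ionizes more easily than half-filled As (4p³).

(D)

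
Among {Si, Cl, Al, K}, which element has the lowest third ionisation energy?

Al

The third ionization energy removes an electron from the +2 ion. For each element: Si²⁺ still has 2 valence electrons; Cl²⁺ still has 5 valence electrons; Al²⁺ still has 1 valence electron; K²⁺ is already 1 electron into the core.
Core electrons are held far more tightly than valence electrons, so K tops the IE_3 order.
Valence configurations: Si²⁺ [Ne]3s², Cl²⁺ [Ne]3s²3p³, Al²⁺ [Ne]3s¹.
The numbers (kJ/mol): Si 3232, Cl 3822, Al 2745, K 4420.
Overall IE_3 order: Al < Si < Cl < K.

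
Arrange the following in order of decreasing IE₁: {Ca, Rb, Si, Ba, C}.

C, Si, Ca, Ba, Rb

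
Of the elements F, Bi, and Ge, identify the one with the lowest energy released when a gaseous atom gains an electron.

F is in period 2, group 17; Ge is in period 4, group 14; Bi is in period 6, group 15.
Atoms with high Z_eff and room in the valence shell (especially the halogens) have the most exothermic electron affinities.
Neither a single period nor a single group — weigh both effects.
Ge > Bi: the two effects oppose for this pair; the down-group effect wins (119 vs 91 kJ/mol).
F > Ge: relative to Ge, both the across-period and down-group shifts push F's electron affinity up.
For reference (kJ/mol): F 328, Ge 119, Bi 91.
The lowest energy released when a gaseous atom gains an electron among these belongs to Bi.

Bi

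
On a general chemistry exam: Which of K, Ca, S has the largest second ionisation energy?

K

After 1 electron has been removed, what remains? K⁺ is the bare [Ar] core; Ca⁺ still has 1 valence electron; S⁺ still has 5 valence electrons.
Pulling an electron out of a noble-gas core costs far more than removing a remaining valence electron, so K sits at the high end of IE_2.
Valence configurations: Ca⁺ [Ar]4s¹, S⁺ [Ne]3s²3p³.
Tabulated IE_2 (kJ/mol): K 3052, Ca 1145, S 2252.
Overall IE_2 order: Ca < S < K.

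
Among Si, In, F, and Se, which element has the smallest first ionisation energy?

F is in period 2, group 17; Si is in period 3, group 14; Se is in period 4, group 16; In is in period 5, group 13.
IE₁ increases left→right with effective nuclear charge and decreases top→bottom as the valence shell moves farther out.
Neither a single period nor a single group — weigh both effects.
Si > In: both effects reinforce here, so Si is clearly the higher of the two.
Se > Si: period and group pull opposite ways; the across-period shift dominates (941 vs 786 kJ/mol).
F > Se: both effects reinforce here, so F is clearly the higher of the two.
Approximate values (kJ/mol): F 1681, Si 786, Se 941, In 558.
The smallest first ionisation energy among these belongs to In.

In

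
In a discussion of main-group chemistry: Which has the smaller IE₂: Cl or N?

Consider each +1 ion: Cl⁺ still has 6 valence electrons; N⁺ still has 4 valence electrons.
All are still removing valence electrons, so compare the +1 ions as you would atoms: IE_2 generally rises across a period (higher Z_eff) and falls down a group (larger shell), subject to the usual subshell exceptions.
Valence configurations: Cl⁺ [Ne]3s²3p⁴, N⁺ [He]2s²2p².
Tabulated IE_2 (kJ/mol): Cl 2298, N 2856.
Hence IE_2: Cl < N.

Cl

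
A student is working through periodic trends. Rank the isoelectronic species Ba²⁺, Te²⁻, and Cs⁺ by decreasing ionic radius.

All of these have 54 electrons, so size is governed by nuclear charge alone: the more protons, the stronger the pull on the same electron cloud, and the smaller the ion.
Nuclear charges: Ba²⁺ (Z=56), Cs⁺ (Z=55), Te²⁻ (Z=52).
Largest to smallest: Te²⁻ > Cs⁺ > Ba²⁺.

Te²⁻ > Cs⁺ > Ba²⁺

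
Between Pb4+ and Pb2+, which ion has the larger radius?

Pb2+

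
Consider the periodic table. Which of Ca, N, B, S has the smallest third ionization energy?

S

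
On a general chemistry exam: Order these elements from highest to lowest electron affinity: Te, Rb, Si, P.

Te, Si, P, Rb

Atoms with high Z_eff and room in the valence shell (especially the halogens) have the most exothermic electron affinities.
Here both period and group differ, so the two effects have to be weighed against each other.
P > Rb: relative to Rb, both the across-period and down-group shifts push P's electron affinity up.
Si > P: this pair runs against the simple trend — see the exception note.
Te > Si: period and group pull opposite ways; the across-period shift dominates (190 vs 134 kJ/mol).
Note the exception: Si has a higher electron affinity than P, contrary to the simple trend — adding an electron to P's half-filled 3p³ is unfavourable, so Si (3p²) has the more exothermic EA.
Tabulated electron affinity (kJ/mol): Si 134, P 72, Rb 47, Te 190.
So from highest to lowest: Te > Si > P > Rb.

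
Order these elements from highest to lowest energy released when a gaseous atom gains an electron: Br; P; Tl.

Br, P, Tl

EA tends to increase across a period and decrease down a group, though the pattern is less regular than for IE or radius.
Here both period and group differ, so the two effects have to be weighed against each other.
P > Tl: both effects reinforce here, so P is clearly the higher of the two.
Br > P: period and group pull opposite ways; the across-period shift dominates (325 vs 72 kJ/mol).
Tabulated electron affinity (kJ/mol): P 72, Br 325, Tl 19.
So from highest to lowest: Br > P > Tl.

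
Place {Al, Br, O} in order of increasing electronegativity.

Al, Br, O

Atoms toward the upper right of the periodic table pull bonding electrons most strongly.
Here both period and group differ, so the two effects have to be weighed against each other.
Br > Al: the two effects oppose for this pair; the across-period effect wins (2.96 vs 1.61).
O > Br: period and group pull opposite ways; the down-group shift dominates (3.44 vs 2.96).
Tabulated electronegativity (Pauling): O 3.44, Al 1.61, Br 2.96.
So from lowest to highest: Al < Br < O.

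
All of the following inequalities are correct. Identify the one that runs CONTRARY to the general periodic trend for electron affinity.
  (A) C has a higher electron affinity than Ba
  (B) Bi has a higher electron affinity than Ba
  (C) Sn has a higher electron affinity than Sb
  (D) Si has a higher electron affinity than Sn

(C)

The general trend: electron affinity increases across a period and decreases down a group.
(A) C (period 2, group 14) vs Ba (period 6, group 2): the stated order agrees with the simple trend.
(B) Bi (period 6, group 15) vs Ba (period 6, group 2): the stated order agrees with the simple trend.
(C) Sn (period 5, group 14) vs Sb (period 5, group 15): the stated order contradicts the simple trend.
(D) Si (period 3, group 14) vs Sn (period 5, group 14): the stated order agrees with the simple trend.
The exception is (C): adding an electron to Sb's half-filled 5p³ is unfavourable, so Sn has the more exothermic EA.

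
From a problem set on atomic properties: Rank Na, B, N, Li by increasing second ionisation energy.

B, N, Na, Li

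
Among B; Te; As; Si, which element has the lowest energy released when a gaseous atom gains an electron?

B

B is in period 2, group 13; Si is in period 3, group 14; As is in period 4, group 15; Te is in period 5, group 16.
Adding an electron releases more energy for atoms nearer the top right (short of the noble gases).
A diagonal step moves right (one effect) and down (the opposite effect) at once.
As > B: the two effects oppose for this pair; the across-period effect wins (78 vs 27 kJ/mol).
Si > As: period and group pull opposite ways; the down-group shift dominates (134 vs 78 kJ/mol).
Te > Si: period and group pull opposite ways; the across-period shift dominates (190 vs 134 kJ/mol).
Approximate values (kJ/mol): B 27, Si 134, As 78, Te 190.
The lowest energy released when a gaseous atom gains an electron among these belongs to B.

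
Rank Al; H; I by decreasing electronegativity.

I > H > Al

H is in period 1, group 1; Al is in period 3, group 13; I is in period 5, group 17.
Smaller atoms with higher effective nuclear charge are more electronegative.
Neither a single period nor a single group — weigh both effects.
H > Al: the two effects oppose for this pair; the down-group effect wins (2.20 vs 1.61).
I > H: period and group pull opposite ways; the across-period shift dominates (2.66 vs 2.20).
Tabulated electronegativity (Pauling): H 2.20, Al 1.61, I 2.66.
So from highest to lowest: I > H > Al.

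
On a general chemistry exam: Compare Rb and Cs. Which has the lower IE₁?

Cs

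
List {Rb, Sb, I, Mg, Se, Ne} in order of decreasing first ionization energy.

Ne is in period 2, group 18; Mg is in period 3, group 2; Se is in period 4, group 16; Rb is in period 5, group 1; Sb is in period 5, group 15; I is in period 5, group 17.
Across a period the outer electron is held more tightly (higher IE₁); down a group it sits in a higher shell, more shielded, and comes off more easily.
These span different periods and groups, so the two trends combine.
Mg > Rb: relative to Rb, both the across-period and down-group shifts push Mg's first ionization energy up.
Sb > Mg: the two effects oppose for this pair; the across-period effect wins (831 vs 738 kJ/mol).
Se > Sb: both effects reinforce here, so Se is clearly the higher of the two.
I > Se: period and group pull opposite ways; the across-period shift dominates (1008 vs 941 kJ/mol).
Ne > I: both effects reinforce here, so Ne is clearly the higher of the two.
For reference (kJ/mol): Ne 2081, Mg 738, Se 941, Rb 403, Sb 831, I 1008.
So from highest to lowest: Ne > I > Se > Sb > Mg > Rb.

Ne > I > Se > Sb > Mg > Rb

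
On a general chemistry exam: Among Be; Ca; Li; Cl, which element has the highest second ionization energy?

The second ionization energy removes an electron from the +1 ion. For each element: Be⁺ still has 1 valence electron; Ca⁺ still has 1 valence electron; Li⁺ is the bare [He] core; Cl⁺ still has 6 valence electrons.
Core electrons are held far more tightly than valence electrons, so Li tops the IE_2 order.
Valence configurations: Be⁺ [He]2s¹, Ca⁺ [Ar]4s¹, Cl⁺ [Ne]3s²3p⁴.
Tabulated IE_2 (kJ/mol): Be 1757, Ca 1145, Li 7298, Cl 2298.
So the second ionization energies run Ca < Be < Cl < Li.

Li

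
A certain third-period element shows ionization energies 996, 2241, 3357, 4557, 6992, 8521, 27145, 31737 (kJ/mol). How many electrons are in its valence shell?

6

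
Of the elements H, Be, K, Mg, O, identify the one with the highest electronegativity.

O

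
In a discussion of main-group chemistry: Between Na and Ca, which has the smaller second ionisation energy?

Ca

Consider each +1 ion: Na⁺ is the bare [Ne] core; Ca⁺ still has 1 valence electron.
Breaking into a closed-shell core is much more expensive than removing a leftover valence electron — Na has the largest IE_2 here.
Tabulated IE_2 (kJ/mol): Na 4562, Ca 1145.
Overall IE_2 order: Ca < Na.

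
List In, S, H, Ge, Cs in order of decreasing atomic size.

Atomic radius shrinks across a period as nuclear charge pulls the same shell inward, and grows down a group as new shells are added.
Neither a single period nor a single group — weigh both effects.
S > H: the two effects oppose for this pair; the down-group effect wins (103 vs 32 pm).
Ge > S: relative to S, both the across-period and down-group shifts push Ge's atomic radius up.
In > Ge: both effects reinforce here, so In is clearly the larger of the two.
Cs > In: relative to In, both the across-period and down-group shifts push Cs's atomic radius up.
Approximate values (pm): H 32, S 103, Ge 121, In 142, Cs 232.
So from largest to smallest: Cs > In > Ge > S > H.

Cs > In > Ge > S > H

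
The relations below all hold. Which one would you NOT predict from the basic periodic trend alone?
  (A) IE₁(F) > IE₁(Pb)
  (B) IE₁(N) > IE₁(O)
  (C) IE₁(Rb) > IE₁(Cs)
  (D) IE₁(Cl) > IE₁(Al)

(B)

The general trend: first ionisation energy increases across a period and decreases down a group.
(A) F (period 2, group 17) vs Pb (period 6, group 14): the stated order agrees with the simple trend.
(B) N (period 2, group 15) vs O (period 2, group 16): the stated order contradicts the simple trend.
(C) Rb (period 5, group 1) vs Cs (period 6, group 1): the stated order agrees with the simple trend.
(D) Cl (period 3, group 17) vs Al (period 3, group 13): the stated order agrees with the simple trend.
The exception is (B): pairing an electron in O's 2p⁴ costs repulsion energy, so O ionizes more easily than half-filled N (2p³).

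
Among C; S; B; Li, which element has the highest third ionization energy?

Li

The third ionization energy removes an electron from the +2 ion. For each element: C²⁺ still has 2 valence electrons; S²⁺ still has 4 valence electrons; B²⁺ still has 1 valence electron; Li²⁺ is already 1 electron into the core.
Pulling an electron out of a noble-gas core costs far more than removing a remaining valence electron, so Li sits at the high end of IE_3.
Valence configurations: C²⁺ [He]2s², S²⁺ [Ne]3s²3p², B²⁺ [He]2s¹.
Approximate IE_3 values (kJ/mol): C 4620, S 3357, B 3660, Li 11815.
Putting it together, IE_3: S < B < C < Li.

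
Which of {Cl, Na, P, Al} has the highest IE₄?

Al

Consider each +3 ion: Cl³⁺ still has 4 valence electrons; Na³⁺ is already 2 electrons into the core; P³⁺ still has 2 valence electrons; Al³⁺ is the bare [Ne] core.
Breaking into a closed-shell core is much more expensive than removing a leftover valence electron — Na and Al have the largest IE_4 here.
Valence configurations: Cl³⁺ [Ne]3s²3p², P³⁺ [Ne]3s².
Tabulated IE_4 (kJ/mol): Cl 5159, Na 9543, P 4964, Al 11577.
Putting it together, IE_4: P < Cl < Na < Al.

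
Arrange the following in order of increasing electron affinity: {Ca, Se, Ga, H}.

Ca, Ga, H, Se

H is in period 1, group 1; Ca is in period 4, group 2; Ga is in period 4, group 13; Se is in period 4, group 16.
EA tends to increase across a period and decrease down a group, though the pattern is less regular than for IE or radius.
Here both period and group differ, so the two effects have to be weighed against each other.
Ga > Ca: both are in period 4; the period trend gives Ga the larger value.
H > Ga: period and group pull opposite ways; the down-group shift dominates (73 vs 29 kJ/mol).
Se > H: the two effects oppose for this pair; the across-period effect wins (195 vs 73 kJ/mol).
Tabulated electron affinity (kJ/mol): H 73, Ca 2, Ga 29, Se 195.
So from lowest to highest: Ca < Ga < H < Se.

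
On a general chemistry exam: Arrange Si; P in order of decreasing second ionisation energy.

The second ionization energy removes an electron from the +1 ion. For each element: Si⁺ still has 3 valence electrons; P⁺ still has 4 valence electrons.
All are still removing valence electrons, so compare the +1 ions as you would atoms: IE_2 generally rises across a period (higher Z_eff) and falls down a group (larger shell), subject to the usual subshell exceptions.
Valence configurations: Si⁺ [Ne]3s²3p¹, P⁺ [Ne]3s²3p².
Approximate IE_2 values (kJ/mol): Si 1577, P 1907.
Hence IE_2: Si < P.

P > Si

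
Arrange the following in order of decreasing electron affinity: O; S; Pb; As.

S > O > As > Pb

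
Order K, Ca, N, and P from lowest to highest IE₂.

Ca < P < N < K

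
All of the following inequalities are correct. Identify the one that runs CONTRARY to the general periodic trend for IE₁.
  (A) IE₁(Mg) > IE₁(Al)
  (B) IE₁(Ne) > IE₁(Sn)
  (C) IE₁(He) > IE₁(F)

The general trend: IE₁ increases across a period and decreases down a group.
(A) Mg (period 3, group 2) vs Al (period 3, group 13): the stated order contradicts the simple trend.
(B) Ne (period 2, group 18) vs Sn (period 5, group 14): the stated order agrees with the simple trend.
(C) He (period 1, group 18) vs F (period 2, group 17): the stated order agrees with the simple trend.
The exception is (A): Al's single 3p electron is easier to remove than one from Mg's filled 3s².

(A)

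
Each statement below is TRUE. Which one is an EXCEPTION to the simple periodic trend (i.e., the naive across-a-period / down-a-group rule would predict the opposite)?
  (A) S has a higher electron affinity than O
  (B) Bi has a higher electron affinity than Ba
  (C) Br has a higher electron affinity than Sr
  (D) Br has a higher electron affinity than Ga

The general trend: electron affinity increases across a period and decreases down a group.
(A) S (period 3, group 16) vs O (period 2, group 16): the stated order contradicts the simple trend.
(B) Bi (period 6, group 15) vs Ba (period 6, group 2): the stated order agrees with the simple trend.
(C) Br (period 4, group 17) vs Sr (period 5, group 2): the stated order agrees with the simple trend.
(D) Br (period 4, group 17) vs Ga (period 4, group 13): the stated order agrees with the simple trend.
The exception is (A): the compact 2p subshell of O repels the added electron more than S's larger 3p does.

(A)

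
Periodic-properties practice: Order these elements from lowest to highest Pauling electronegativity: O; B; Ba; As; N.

Ba < B < As < N < O

B is in period 2, group 13; N is in period 2, group 15; O is in period 2, group 16; As is in period 4, group 15; Ba is in period 6, group 2.
EN rises left→right (higher Z_eff, smaller atoms) and falls top→bottom (larger, more shielded atoms).
Here both period and group differ, so the two effects have to be weighed against each other.
B > Ba: both effects reinforce here, so B is clearly the higher of the two.
As > B: the two effects oppose for this pair; the across-period effect wins (2.18 vs 2.04).
N > As: they share group 15; the group trend gives N the larger value.
O > N: O lies to the right of N in period 2, so the across-period effect alone puts O higher.
Tabulated electronegativity (Pauling): B 2.04, N 3.04, O 3.44, As 2.18, Ba 0.89.
So from lowest to highest: Ba < B < As < N < O.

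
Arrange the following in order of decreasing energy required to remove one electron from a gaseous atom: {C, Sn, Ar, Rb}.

Ar > C > Sn > Rb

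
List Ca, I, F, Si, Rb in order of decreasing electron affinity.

F is in period 2, group 17; Si is in period 3, group 14; Ca is in period 4, group 2; Rb is in period 5, group 1; I is in period 5, group 17.
Electron affinity generally becomes more exothermic across a period toward the halogens and less exothermic down a group.
These span different periods and groups, so the two trends combine.
Rb > Ca: this pair runs against the simple trend — see the exception note.
Si > Rb: both effects reinforce here, so Si is clearly the higher of the two.
I > Si: the two effects oppose for this pair; the across-period effect wins (295 vs 134 kJ/mol).
F > I: they share group 17; the group trend gives F the larger value.
Note the exception: Rb has a higher electron affinity than Ca, contrary to the simple trend — adding an electron to Ca (ns²) has to open a new, higher-energy np subshell, which is unfavourable.
Approximate values (kJ/mol): F 328, Si 134, Ca 2, Rb 47, I 295.
So from highest to lowest: F > I > Si > Rb > Ca.

F, I, Si, Rb, Ca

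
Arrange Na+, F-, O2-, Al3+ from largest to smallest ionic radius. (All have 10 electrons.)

All of these have 10 electrons, so size is governed by nuclear charge alone: the more protons, the stronger the pull on the same electron cloud, and the smaller the ion.
Nuclear charges: Al3+ (Z=13), Na+ (Z=11), F- (Z=9), O2- (Z=8).
Largest to smallest: O2- > F- > Na+ > Al3+.

O2- > F- > Na+ > Al3+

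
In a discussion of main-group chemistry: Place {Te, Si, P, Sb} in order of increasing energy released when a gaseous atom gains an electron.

P < Sb < Si < Te

EA tends to increase across a period and decrease down a group, though the pattern is less regular than for IE or radius.
Here both period and group differ, so the two effects have to be weighed against each other.
Sb > P: this pair runs against the simple trend — see the exception note.
Si > Sb: period and group pull opposite ways; the down-group shift dominates (134 vs 103 kJ/mol).
Te > Si: period and group pull opposite ways; the across-period shift dominates (190 vs 134 kJ/mol).
Note the exception: Sb has a higher electron affinity than P, contrary to the simple trend — both are half-filled np³, but the pairing/repulsion penalty for the added electron shrinks as the p orbitals become larger and more diffuse down the group, and for Sb that outweighs the weaker nuclear attraction.
Note the exception: Si has a higher electron affinity than P, contrary to the simple trend — adding an electron to P's half-filled 3p³ is unfavourable, so Si (3p²) has the more exothermic EA.
For reference (kJ/mol): Si 134, P 72, Sb 103, Te 190.
So from lowest to highest: P < Sb < Si < Te.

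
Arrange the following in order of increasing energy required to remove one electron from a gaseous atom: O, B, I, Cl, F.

B < I < Cl < O < F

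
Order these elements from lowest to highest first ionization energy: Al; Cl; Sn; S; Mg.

Al, Sn, Mg, S, Cl

Mg is in period 3, group 2; Al is in period 3, group 13; S is in period 3, group 16; Cl is in period 3, group 17; Sn is in period 5, group 14.
IE₁ increases left→right with effective nuclear charge and decreases top→bottom as the valence shell moves farther out.
Here both period and group differ, so the two effects have to be weighed against each other.
Sn > Al: the two effects oppose for this pair; the across-period effect wins (709 vs 578 kJ/mol).
Mg > Sn: the two effects oppose for this pair; the down-group effect wins (738 vs 709 kJ/mol).
S > Mg: both are in period 3; the period trend gives S the larger value.
Cl > S: both are in period 3; the period trend gives Cl the larger value.
Note the exception: Mg has a higher first ionization energy than Al, contrary to the simple trend — Al's single 3p electron is easier to remove than one from Mg's filled 3s².
For reference (kJ/mol): Mg 738, Al 578, S 1000, Cl 1251, Sn 709.
So from lowest to highest: Al < Sn < Mg < S < Cl.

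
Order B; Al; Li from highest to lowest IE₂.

Li > B > Al

The second ionization energy removes an electron from the +1 ion. For each element: B⁺ still has 2 valence electrons; Al⁺ still has 2 valence electrons; Li⁺ is the bare [He] core.
Breaking into a closed-shell core is much more expensive than removing a leftover valence electron — Li has the largest IE_2 here.
Valence configurations: B⁺ [He]2s², Al⁺ [Ne]3s².
The numbers (kJ/mol): B 2427, Al 1817, Li 7298.
Putting it together, IE_2: Al < B < Li.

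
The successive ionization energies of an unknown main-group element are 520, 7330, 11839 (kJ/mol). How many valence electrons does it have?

1

Look for the largest jump between consecutive ionization energies: IE2/IE1 ≈ 14.1, far larger than any earlier ratio.
That jump marks the point where a core electron is being removed. So the atom has 1 valence electron.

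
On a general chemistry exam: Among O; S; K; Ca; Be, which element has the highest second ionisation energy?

O

The second ionization energy removes an electron from the +1 ion. For each element: O⁺ still has 5 valence electrons; S⁺ still has 5 valence electrons; K⁺ is the bare [Ar] core; Ca⁺ still has 1 valence electron; Be⁺ still has 1 valence electron.
Usually core removal costs more than valence removal, but here the competition is close: a tightly held n=2 valence electron can cost more to remove than an n=3 core electron, so the actual values have to decide it.
Valence configurations: O⁺ [He]2s²2p³, S⁺ [Ne]3s²3p³, Ca⁺ [Ar]4s¹, Be⁺ [He]2s¹.
The numbers (kJ/mol): O 3388, S 2252, K 3052, Ca 1145, Be 1757.
Overall IE_2 order: Ca < Be < S < K < O.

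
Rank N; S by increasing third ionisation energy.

S < N

After 2 electrons have been removed, what remains? N²⁺ still has 3 valence electrons; S²⁺ still has 4 valence electrons.
All are still removing valence electrons, so compare the +2 ions as you would atoms: IE_3 generally rises across a period (higher Z_eff) and falls down a group (larger shell), subject to the usual subshell exceptions.
Valence configurations: N²⁺ [He]2s²2p¹, S²⁺ [Ne]3s²3p².
Approximate IE_3 values (kJ/mol): N 4578, S 3357.
So the third ionization energies run S < N.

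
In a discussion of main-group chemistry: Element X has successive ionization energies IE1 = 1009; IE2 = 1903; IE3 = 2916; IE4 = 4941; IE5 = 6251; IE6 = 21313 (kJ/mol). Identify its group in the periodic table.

Look for the largest jump between consecutive ionization energies: IE6/IE5 ≈ 3.4, far larger than any earlier ratio.
That jump marks the point where a core electron is being removed. So the atom has 5 valence electrons.
A main-group element with 5 valence electrons is in group 15.

Group 15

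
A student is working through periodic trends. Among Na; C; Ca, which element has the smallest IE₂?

Ca

Consider each +1 ion: Na⁺ is the bare [Ne] core; C⁺ still has 3 valence electrons; Ca⁺ still has 1 valence electron.
Breaking into a closed-shell core is much more expensive than removing a leftover valence electron — Na has the largest IE_2 here.
Valence configurations: C⁺ [He]2s²2p¹, Ca⁺ [Ar]4s¹.
The numbers (kJ/mol): Na 4562, C 2353, Ca 1145.
So the second ionization energies run Ca < C < Na.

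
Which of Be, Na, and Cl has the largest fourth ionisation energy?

Be

Consider each +3 ion: Be³⁺ is already 1 electron into the core; Na³⁺ is already 2 electrons into the core; Cl³⁺ still has 4 valence electrons.
Pulling an electron out of a noble-gas core costs far more than removing a remaining valence electron, so Na and Be sit at the high end of IE_4.
Approximate IE_4 values (kJ/mol): Be 21007, Na 9543, Cl 5159.
Putting it together, IE_4: Cl < Na < Be.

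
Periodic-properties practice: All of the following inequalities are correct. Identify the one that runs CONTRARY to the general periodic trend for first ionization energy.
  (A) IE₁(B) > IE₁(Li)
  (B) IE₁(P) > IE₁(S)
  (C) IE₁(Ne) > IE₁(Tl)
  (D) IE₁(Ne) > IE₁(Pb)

(B)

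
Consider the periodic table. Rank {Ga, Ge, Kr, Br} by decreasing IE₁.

Removing the outermost electron gets harder across a period and easier down a group.
All lie in period 4, so first ionization energy increases left to right.
So from highest to lowest: Kr > Br > Ge > Ga.

Kr > Br > Ge > Ga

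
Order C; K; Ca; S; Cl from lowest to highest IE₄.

S < Cl < K < C < Ca

IE_4 is the cost of taking one more electron from the +3 cation: C³⁺ still has 1 valence electron; K³⁺ is already 2 electrons into the core; Ca³⁺ is already 1 electron into the core; S³⁺ still has 3 valence electrons; Cl³⁺ still has 4 valence electrons.
Usually core removal costs more than valence removal, but here the competition is close: a tightly held n=2 valence electron can cost more to remove than an n=3 core electron, so the actual values have to decide it.
Valence configurations: C³⁺ [He]2s¹, S³⁺ [Ne]3s²3p¹, Cl³⁺ [Ne]3s²3p².
Tabulated IE_4 (kJ/mol): C 6223, K 5877, Ca 6491, S 4556, Cl 5159.
Hence IE_4: S < Cl < K < C < Ca.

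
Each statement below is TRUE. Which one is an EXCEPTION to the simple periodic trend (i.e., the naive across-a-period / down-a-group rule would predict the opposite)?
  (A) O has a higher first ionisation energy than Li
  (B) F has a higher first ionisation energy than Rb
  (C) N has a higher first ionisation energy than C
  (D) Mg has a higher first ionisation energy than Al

The general trend: first ionisation energy increases across a period and decreases down a group.
(A) O (period 2, group 16) vs Li (period 2, group 1): the stated order agrees with the simple trend.
(B) F (period 2, group 17) vs Rb (period 5, group 1): the stated order agrees with the simple trend.
(C) N (period 2, group 15) vs C (period 2, group 14): the stated order agrees with the simple trend.
(D) Mg (period 3, group 2) vs Al (period 3, group 13): the stated order contradicts the simple trend.
The exception is (D): Al's single 3p electron is easier to remove than one from Mg's filled 3s².

(D)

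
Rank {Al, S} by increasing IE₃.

IE_3 is the cost of taking one more electron from the +2 cation: Al²⁺ still has 1 valence electron; S²⁺ still has 4 valence electrons.
All are still removing valence electrons, so compare the +2 ions as you would atoms: IE_3 generally rises across a period (higher Z_eff) and falls down a group (larger shell), subject to the usual subshell exceptions.
Valence configurations: Al²⁺ [Ne]3s¹, S²⁺ [Ne]3s²3p².
Tabulated IE_3 (kJ/mol): Al 2745, S 3357.
Putting it together, IE_3: Al < S.

Al < S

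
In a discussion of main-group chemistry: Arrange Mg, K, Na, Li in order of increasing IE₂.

The second ionization energy removes an electron from the +1 ion. For each element: Mg⁺ still has 1 valence electron; K⁺ is the bare [Ar] core; Na⁺ is the bare [Ne] core; Li⁺ is the bare [He] core.
Core electrons are held far more tightly than valence electrons, so K, Na and Li top the IE_2 order.
Approximate IE_2 values (kJ/mol): Mg 1451, K 3052, Na 4562, Li 7298.
Putting it together, IE_2: Mg < K < Na < Li.

Mg, K, Na, Li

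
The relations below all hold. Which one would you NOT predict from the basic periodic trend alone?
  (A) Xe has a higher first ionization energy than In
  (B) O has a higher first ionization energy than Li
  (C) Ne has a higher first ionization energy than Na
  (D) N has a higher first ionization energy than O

The general trend: first ionization energy increases across a period and decreases down a group.
(A) Xe (period 5, group 18) vs In (period 5, group 13): the stated order agrees with the simple trend.
(B) O (period 2, group 16) vs Li (period 2, group 1): the stated order agrees with the simple trend.
(C) Ne (period 2, group 18) vs Na (period 3, group 1): the stated order agrees with the simple trend.
(D) N (period 2, group 15) vs O (period 2, group 16): the stated order contradicts the simple trend.
The exception is (D): pairing an electron in O's 2p⁴ costs repulsion energy, so O ionizes more easily than half-filled N (2p³).

(D)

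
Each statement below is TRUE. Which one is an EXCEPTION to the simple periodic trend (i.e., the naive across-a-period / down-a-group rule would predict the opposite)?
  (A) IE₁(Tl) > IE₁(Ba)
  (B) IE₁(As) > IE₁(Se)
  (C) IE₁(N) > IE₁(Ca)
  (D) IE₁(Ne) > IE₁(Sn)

(B)

The general trend: first ionization energy increases across a period and decreases down a group.
(A) Tl (period 6, group 13) vs Ba (period 6, group 2): the stated order agrees with the simple trend.
(B) As (period 4, group 15) vs Se (period 4, group 16): the stated order contradicts the simple trend.
(C) N (period 2, group 15) vs Ca (period 4, group 2): the stated order agrees with the simple trend.
(D) Ne (period 2, group 18) vs Sn (period 5, group 14): the stated order agrees with the simple trend.
The exception is (B): Se (4p⁴) ionizes more easily than half-filled As (4p³).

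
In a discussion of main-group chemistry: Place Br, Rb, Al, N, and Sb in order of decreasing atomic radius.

Rb > Sb > Al > Br > N

Across a period the added protons contract the valence shell; down a group each new principal shell makes the atom larger.
Neither a single period nor a single group — weigh both effects.
Br > N: period and group pull opposite ways; the down-group shift dominates (114 vs 71 pm).
Al > Br: the two effects oppose for this pair; the across-period effect wins (126 vs 114 pm).
Sb > Al: period and group pull opposite ways; the down-group shift dominates (140 vs 126 pm).
Rb > Sb: Rb lies to the left of Sb in period 5, so the across-period effect alone puts Rb larger.
Tabulated atomic radius (pm): N 71, Al 126, Br 114, Rb 210, Sb 140.
So from largest to smallest: Rb > Sb > Al > Br > N.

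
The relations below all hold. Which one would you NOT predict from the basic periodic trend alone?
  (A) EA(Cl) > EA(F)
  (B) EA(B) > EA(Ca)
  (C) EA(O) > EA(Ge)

(A)

The general trend: electron affinity increases across a period and decreases down a group.
(A) Cl (period 3, group 17) vs F (period 2, group 17): the stated order contradicts the simple trend.
(B) B (period 2, group 13) vs Ca (period 4, group 2): the stated order agrees with the simple trend.
(C) O (period 2, group 16) vs Ge (period 4, group 14): the stated order agrees with the simple trend.
The exception is (A): F's small 2p subshell makes the incoming electron feel strong e⁻–e⁻ repulsion, so Cl actually releases more energy on gaining an electron.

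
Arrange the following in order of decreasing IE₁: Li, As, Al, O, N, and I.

N > O > I > As > Al > Li

Li is in period 2, group 1; N is in period 2, group 15; O is in period 2, group 16; Al is in period 3, group 13; As is in period 4, group 15; I is in period 5, group 17.
Across a period the outer electron is held more tightly (higher IE₁); down a group it sits in a higher shell, more shielded, and comes off more easily.
Here both period and group differ, so the two effects have to be weighed against each other.
Al > Li: period and group pull opposite ways; the across-period shift dominates (578 vs 520 kJ/mol).
As > Al: period and group pull opposite ways; the across-period shift dominates (947 vs 578 kJ/mol).
I > As: the two effects oppose for this pair; the across-period effect wins (1008 vs 947 kJ/mol).
O > I: period and group pull opposite ways; the down-group shift dominates (1314 vs 1008 kJ/mol).
N > O: this pair runs against the simple trend — see the exception note.
Note the exception: N has a higher first ionization energy than O, contrary to the simple trend — pairing an electron in O's 2p⁴ costs repulsion energy, so O ionizes more easily than half-filled N (2p³).
For reference (kJ/mol): Li 520, N 1402, O 1314, Al 578, As 947, I 1008.
So from highest to lowest: N > O > I > As > Al > Li.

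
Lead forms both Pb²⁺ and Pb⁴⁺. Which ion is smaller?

Pb⁴⁺

Both ions have Z = 82 protons, but Pb⁴⁺ has lost more electrons, so its remaining electrons feel a larger effective nuclear charge per electron and are pulled in more tightly.
Higher positive charge → smaller ion, so Pb²⁺ > Pb⁴⁺.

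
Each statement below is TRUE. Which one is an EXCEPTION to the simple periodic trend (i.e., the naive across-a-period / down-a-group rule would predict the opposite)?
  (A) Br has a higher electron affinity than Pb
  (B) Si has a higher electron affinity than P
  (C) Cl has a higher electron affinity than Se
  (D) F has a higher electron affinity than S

(B)

The general trend: electron affinity increases across a period and decreases down a group.
(A) Br (period 4, group 17) vs Pb (period 6, group 14): the stated order agrees with the simple trend.
(B) Si (period 3, group 14) vs P (period 3, group 15): the stated order contradicts the simple trend.
(C) Cl (period 3, group 17) vs Se (period 4, group 16): the stated order agrees with the simple trend.
(D) F (period 2, group 17) vs S (period 3, group 16): the stated order agrees with the simple trend.
The exception is (B): adding an electron to P's half-filled 3p³ is unfavourable, so Si (3p²) has the more exothermic EA.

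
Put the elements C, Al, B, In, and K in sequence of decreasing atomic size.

Radius decreases left→right (rising Z_eff, same n) and increases top→bottom (higher n).
Neither a single period nor a single group — weigh both effects.
B > C: both are in period 2; the period trend gives B the larger value.
Al > B: they share group 13; the group trend gives Al the larger value.
In > Al: they share group 13; the group trend gives In the larger value.
K > In: the two effects oppose for this pair; the across-period effect wins (196 vs 142 pm).
Tabulated atomic radius (pm): B 85, C 75, Al 126, K 196, In 142.
So from largest to smallest: K > In > Al > B > C.

K, In, Al, B, C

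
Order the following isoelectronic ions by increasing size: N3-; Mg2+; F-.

All of these have 10 electrons, so size is governed by nuclear charge alone: the more protons, the stronger the pull on the same electron cloud, and the smaller the ion.
Nuclear charges: Mg2+ (Z=12), F- (Z=9), N3- (Z=7).
Smallest to largest: Mg2+ < F- < N3-.

Mg2+ < F- < N3-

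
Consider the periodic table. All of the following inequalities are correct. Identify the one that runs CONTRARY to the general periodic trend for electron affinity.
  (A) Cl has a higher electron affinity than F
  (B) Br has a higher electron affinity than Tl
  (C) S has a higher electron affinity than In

The general trend: electron affinity increases across a period and decreases down a group.
(A) Cl (period 3, group 17) vs F (period 2, group 17): the stated order contradicts the simple trend.
(B) Br (period 4, group 17) vs Tl (period 6, group 13): the stated order agrees with the simple trend.
(C) S (period 3, group 16) vs In (period 5, group 13): the stated order agrees with the simple trend.
The exception is (A): F's small 2p subshell makes the incoming electron feel strong e⁻–e⁻ repulsion, so Cl actually releases more energy on gaining an electron.

(A)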